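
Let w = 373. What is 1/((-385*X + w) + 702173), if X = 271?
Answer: 1/598211 ≈ 1.6717e-6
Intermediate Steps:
1/((-385*X + w) + 702173) = 1/((-385*271 + 373) + 702173) = 1/((-104335 + 373) + 702173) = 1/(-103962 + 702173) = 1/598211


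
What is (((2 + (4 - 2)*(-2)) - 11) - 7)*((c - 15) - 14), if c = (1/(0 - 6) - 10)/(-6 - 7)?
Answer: 22010/39 ≈ 564.36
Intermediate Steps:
c = 61/78 (c = (1/(-6) - 10)/(-13) = (-1/6 - 10)*(-1/13) = -61/6*(-1/13) = 61/78 ≈ 0.78205)
(((2 + (4 - 2)*(-2)) - 11) - 7)*((c - 15) - 14) = (((2 + (4 - 2)*(-2)) - 11) - 7)*((61/78 - 15) - 14) = (((2 + 2*(-2)) - 11) - 7)*(-1109/78 - 14) = (((2 - 4) - 11) - 7)*(-2201/78) = ((-2 - 11) - 7)*(-2201/78) = (-13 - 7)*(-2201/78) = -20*(-2201/78) = 22010/39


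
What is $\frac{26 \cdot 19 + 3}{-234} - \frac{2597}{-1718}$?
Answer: $- \frac{61537}{100503} \approx -0.61229$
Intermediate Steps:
$\frac{26 \cdot 19 + 3}{-234} - \frac{2597}{-1718} = \left(494 + 3\right) \left(- \frac{1}{234}\right) - - \frac{2597}{1718} = 497 \left(- \frac{1}{234}\right) + \frac{2597}{1718} = - \frac{497}{234} + \frac{2597}{1718} = - \frac{61537}{100503}$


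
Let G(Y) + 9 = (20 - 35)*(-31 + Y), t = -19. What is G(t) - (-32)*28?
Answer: 1637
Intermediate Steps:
G(Y) = 456 - 15*Y (G(Y) = -9 + (20 - 35)*(-31 + Y) = -9 - 15*(-31 + Y) = -9 + (465 - 15*Y) = 456 - 15*Y)
G(t) - (-32)*28 = (456 - 15*(-19)) - (-32)*28 = (456 + 285) - 1*(-896) = 741 + 896 = 1637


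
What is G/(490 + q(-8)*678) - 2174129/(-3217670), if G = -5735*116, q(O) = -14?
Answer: 1080079326729/14482732670 ≈ 74.577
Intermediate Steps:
G = -665260
G/(490 + q(-8)*678) - 2174129/(-3217670) = -665260/(490 - 14*678) - 2174129/(-3217670) = -665260/(490 - 9492) - 2174129*(-1/3217670) = -665260/(-9002) + 2174129/3217670 = -665260*(-1/9002) + 2174129/3217670 = 332630/4501 + 2174129/3217670 = 1080079326729/14482732670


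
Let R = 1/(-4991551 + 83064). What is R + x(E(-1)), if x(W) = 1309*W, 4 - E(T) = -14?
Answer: 115653770693/4908487 ≈ 23562.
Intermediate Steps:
E(T) = 18 (E(T) = 4 - 1*(-14) = 4 + 14 = 18)
R = -1/4908487 (R = 1/(-4908487) = -1/4908487 ≈ -2.0373e-7)
R + x(E(-1)) = -1/4908487 + 1309*18 = -1/4908487 + 23562 = 115653770693/4908487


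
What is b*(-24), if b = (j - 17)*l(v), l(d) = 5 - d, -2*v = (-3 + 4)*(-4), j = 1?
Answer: 1152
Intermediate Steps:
v = 2 (v = -(-3 + 4)*(-4)/2 = -(-4)/2 = -½*(-4) = 2)
b = -48 (b = (1 - 17)*(5 - 1*2) = -16*(5 - 2) = -16*3 = -48)
b*(-24) = -48*(-24) = 1152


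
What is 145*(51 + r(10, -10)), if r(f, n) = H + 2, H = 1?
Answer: 7830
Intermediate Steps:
r(f, n) = 3 (r(f, n) = 1 + 2 = 3)
145*(51 + r(10, -10)) = 145*(51 + 3) = 145*54 = 7830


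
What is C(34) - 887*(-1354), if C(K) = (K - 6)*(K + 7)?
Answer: 1202146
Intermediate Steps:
C(K) = (-6 + K)*(7 + K)
C(34) - 887*(-1354) = (-42 + 34 + 34²) - 887*(-1354) = (-42 + 34 + 1156) + 1200998 = 1148 + 1200998 = 1202146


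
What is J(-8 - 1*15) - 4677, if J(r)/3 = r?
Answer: -4746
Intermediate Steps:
J(r) = 3*r
J(-8 - 1*15) - 4677 = 3*(-8 - 1*15) - 4677 = 3*(-8 - 15) - 4677 = 3*(-23) - 4677 = -69 - 4677 = -4746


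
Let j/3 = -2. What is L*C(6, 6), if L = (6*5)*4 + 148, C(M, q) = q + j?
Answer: 0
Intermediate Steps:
j = -6 (j = 3*(-2) = -6)
C(M, q) = -6 + q (C(M, q) = q - 6 = -6 + q)
L = 268 (L = 30*4 + 148 = 120 + 148 = 268)
L*C(6, 6) = 268*(-6 + 6) = 268*0 = 0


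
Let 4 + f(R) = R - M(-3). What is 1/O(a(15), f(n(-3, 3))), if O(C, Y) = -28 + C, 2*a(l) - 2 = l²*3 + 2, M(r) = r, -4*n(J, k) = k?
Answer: 2/623 ≈ 0.0032103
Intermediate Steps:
n(J, k) = -k/4
a(l) = 2 + 3*l²/2 (a(l) = 1 + (l²*3 + 2)/2 = 1 + (3*l² + 2)/2 = 1 + (2 + 3*l²)/2 = 1 + (1 + 3*l²/2) = 2 + 3*l²/2)
f(R) = -1 + R (f(R) = -4 + (R - 1*(-3)) = -4 + (R + 3) = -4 + (3 + R) = -1 + R)
1/O(a(15), f(n(-3, 3))) = 1/(-28 + (2 + (3/2)*15²)) = 1/(-28 + (2 + (3/2)*225)) = 1/(-28 + (2 + 675/2)) = 1/(-28 + 679/2) = 1/(623/2) = 2/623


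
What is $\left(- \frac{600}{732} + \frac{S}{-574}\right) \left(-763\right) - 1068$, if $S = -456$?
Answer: $- \frac{2622890}{2501} \approx -1048.7$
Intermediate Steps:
$\left(- \frac{600}{732} + \frac{S}{-574}\right) \left(-763\right) - 1068 = \left(- \frac{600}{732} - \frac{456}{-574}\right) \left(-763\right) - 1068 = \left(\left(-600\right) \frac{1}{732} - - \frac{228}{287}\right) \left(-763\right) - 1068 = \left(- \frac{50}{61} + \frac{228}{287}\right) \left(-763\right) - 1068 = \left(- \frac{442}{17507}\right) \left(-763\right) - 1068 = \frac{48178}{2501} - 1068 = - \frac{2622890}{2501}$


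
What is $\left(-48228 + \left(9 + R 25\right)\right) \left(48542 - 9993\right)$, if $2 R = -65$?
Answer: $- \frac{3780230587}{2} \approx -1.8901 \cdot 10^{9}$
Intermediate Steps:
$R = - \frac{65}{2}$ ($R = \frac{1}{2} \left(-65\right) = - \frac{65}{2} \approx -32.5$)
$\left(-48228 + \left(9 + R 25\right)\right) \left(48542 - 9993\right) = \left(-48228 + \left(9 - \frac{1625}{2}\right)\right) \left(48542 - 9993\right) = \left(-48228 + \left(9 - \frac{1625}{2}\right)\right) 38549 = \left(-48228 - \frac{1607}{2}\right) 38549 = \left(- \frac{98063}{2}\right) 38549 = - \frac{3780230587}{2}$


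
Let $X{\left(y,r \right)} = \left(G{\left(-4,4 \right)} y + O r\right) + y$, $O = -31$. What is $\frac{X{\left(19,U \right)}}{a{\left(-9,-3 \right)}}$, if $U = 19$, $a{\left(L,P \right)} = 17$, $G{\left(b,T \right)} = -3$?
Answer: $- \frac{627}{17} \approx -36.882$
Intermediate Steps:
$X{\left(y,r \right)} = - 31 r - 2 y$ ($X{\left(y,r \right)} = \left(- 3 y - 31 r\right) + y = \left(- 31 r - 3 y\right) + y = - 31 r - 2 y$)
$\frac{X{\left(19,U \right)}}{a{\left(-9,-3 \right)}} = \frac{\left(-31\right) 19 - 38}{17} = \left(-589 - 38\right) \frac{1}{17} = \left(-627\right) \frac{1}{17} = - \frac{627}{17}$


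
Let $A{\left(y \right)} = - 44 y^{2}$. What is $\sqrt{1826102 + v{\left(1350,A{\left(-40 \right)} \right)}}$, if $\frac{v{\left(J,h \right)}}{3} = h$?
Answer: $\sqrt{1614902} \approx 1270.8$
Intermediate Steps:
$v{\left(J,h \right)} = 3 h$
$\sqrt{1826102 + v{\left(1350,A{\left(-40 \right)} \right)}} = \sqrt{1826102 + 3 \left(- 44 \left(-40\right)^{2}\right)} = \sqrt{1826102 + 3 \left(\left(-44\right) 1600\right)} = \sqrt{1826102 + 3 \left(-70400\right)} = \sqrt{1826102 - 211200} = \sqrt{1614902}$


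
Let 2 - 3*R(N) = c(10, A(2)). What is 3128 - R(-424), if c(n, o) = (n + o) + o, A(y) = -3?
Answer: 9386/3 ≈ 3128.7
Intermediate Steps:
c(n, o) = n + 2*o
R(N) = -⅔ (R(N) = ⅔ - (10 + 2*(-3))/3 = ⅔ - (10 - 6)/3 = ⅔ - ⅓*4 = ⅔ - 4/3 = -⅔)
3128 - R(-424) = 3128 - 1*(-⅔) = 3128 + ⅔ = 9386/3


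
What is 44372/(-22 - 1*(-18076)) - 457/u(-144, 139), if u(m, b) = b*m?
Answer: 49800035/20076048 ≈ 2.4806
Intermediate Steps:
44372/(-22 - 1*(-18076)) - 457/u(-144, 139) = 44372/(-22 - 1*(-18076)) - 457/(139*(-144)) = 44372/(-22 + 18076) - 457/(-20016) = 44372/18054 - 457*(-1/20016) = 44372*(1/18054) + 457/20016 = 22186/9027 + 457/20016 = 49800035/20076048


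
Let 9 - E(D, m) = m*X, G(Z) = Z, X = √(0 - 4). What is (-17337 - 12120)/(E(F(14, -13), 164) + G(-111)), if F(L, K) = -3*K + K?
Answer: 1502307/58994 - 2415474*I/29497 ≈ 25.465 - 81.889*I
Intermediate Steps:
F(L, K) = -2*K
X = 2*I (X = √(-4) = 2*I ≈ 2.0*I)
E(D, m) = 9 - 2*I*m (E(D, m) = 9 - m*2*I = 9 - 2*I*m)
(-17337 - 12120)/(E(F(14, -13), 164) + G(-111)) = (-17337 - 12120)/((9 - 2*I*164) - 111) = -29457/((9 - 328*I) - 111) = -29457*(-102 + 328*I)/117988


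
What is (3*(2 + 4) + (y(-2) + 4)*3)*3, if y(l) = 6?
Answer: 144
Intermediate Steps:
(3*(2 + 4) + (y(-2) + 4)*3)*3 = (3*(2 + 4) + (6 + 4)*3)*3 = (3*6 + 10*3)*3 = (18 + 30)*3 = 48*3 = 144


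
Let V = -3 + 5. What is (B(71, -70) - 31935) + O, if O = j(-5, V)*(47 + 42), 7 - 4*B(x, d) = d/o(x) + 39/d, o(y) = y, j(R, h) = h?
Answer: -631286701/19880 ≈ -31755.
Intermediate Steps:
V = 2
B(x, d) = 7/4 - 39/(4*d) - d/(4*x) (B(x, d) = 7/4 - (d/x + 39/d)/4 = 7/4 - (39/d + d/x)/4 = 7/4 + (-39/(4*d) - d/(4*x)) = 7/4 - 39/(4*d) - d/(4*x))
O = 178 (O = 2*(47 + 42) = 2*89 = 178)
(B(71, -70) - 31935) + O = ((7/4 - 39/4/(-70) - 1/4*(-70)/71) - 31935) + 178 = ((7/4 - 39/4*(-1/70) - 1/4*(-70)*1/71) - 31935) + 178 = ((7/4 + 39/280 + 35/142) - 31935) + 178 = (42459/19880 - 31935) + 178 = -634825341/19880 + 178 = -631286701/19880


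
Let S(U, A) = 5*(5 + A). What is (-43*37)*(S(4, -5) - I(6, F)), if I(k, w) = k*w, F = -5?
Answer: -47730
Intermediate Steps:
S(U, A) = 25 + 5*A
(-43*37)*(S(4, -5) - I(6, F)) = (-43*37)*((25 + 5*(-5)) - 6*(-5)) = -1591*((25 - 25) - 1*(-30)) = -1591*(0 + 30) = -1591*30 = -47730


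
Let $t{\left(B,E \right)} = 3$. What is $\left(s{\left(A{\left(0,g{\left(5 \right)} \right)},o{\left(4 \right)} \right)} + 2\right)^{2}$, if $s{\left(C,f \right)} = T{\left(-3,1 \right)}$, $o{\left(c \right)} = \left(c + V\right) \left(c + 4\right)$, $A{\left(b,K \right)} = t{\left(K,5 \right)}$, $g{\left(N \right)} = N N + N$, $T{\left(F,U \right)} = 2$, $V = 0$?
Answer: $16$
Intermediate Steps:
$g{\left(N \right)} = N + N^{2}$ ($g{\left(N \right)} = N^{2} + N = N + N^{2}$)
$A{\left(b,K \right)} = 3$
$o{\left(c \right)} = c \left(4 + c\right)$ ($o{\left(c \right)} = \left(c + 0\right) \left(c + 4\right) = c \left(4 + c\right)$)
$s{\left(C,f \right)} = 2$
$\left(s{\left(A{\left(0,g{\left(5 \right)} \right)},o{\left(4 \right)} \right)} + 2\right)^{2} = \left(2 + 2\right)^{2} = 4^{2} = 16$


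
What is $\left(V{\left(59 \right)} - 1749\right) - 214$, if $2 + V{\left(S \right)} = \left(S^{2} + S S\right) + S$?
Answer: $5056$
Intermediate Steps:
$V{\left(S \right)} = -2 + S + 2 S^{2}$ ($V{\left(S \right)} = -2 + \left(\left(S^{2} + S S\right) + S\right) = -2 + \left(\left(S^{2} + S^{2}\right) + S\right) = -2 + \left(2 S^{2} + S\right) = -2 + \left(S + 2 S^{2}\right) = -2 + S + 2 S^{2}$)
$\left(V{\left(59 \right)} - 1749\right) - 214 = \left(\left(-2 + 59 + 2 \cdot 59^{2}\right) - 1749\right) - 214 = \left(\left(-2 + 59 + 2 \cdot 3481\right) - 1749\right) - 214 = \left(\left(-2 + 59 + 6962\right) - 1749\right) - 214 = \left(7019 - 1749\right) - 214 = 5270 - 214 = 5056$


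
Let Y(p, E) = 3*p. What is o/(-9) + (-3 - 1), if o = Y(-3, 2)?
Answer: -3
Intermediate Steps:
o = -9 (o = 3*(-3) = -9)
o/(-9) + (-3 - 1) = -9/(-9) + (-3 - 1) = -⅑*(-9) - 4 = 1 - 4 = -3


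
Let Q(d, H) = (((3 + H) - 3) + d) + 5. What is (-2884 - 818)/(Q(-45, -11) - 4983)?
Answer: 617/839 ≈ 0.73540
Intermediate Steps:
Q(d, H) = 5 + H + d (Q(d, H) = (H + d) + 5 = 5 + H + d)
(-2884 - 818)/(Q(-45, -11) - 4983) = (-2884 - 818)/((5 - 11 - 45) - 4983) = -3702/(-51 - 4983) = -3702/(-5034) = -3702*(-1/5034) = 617/839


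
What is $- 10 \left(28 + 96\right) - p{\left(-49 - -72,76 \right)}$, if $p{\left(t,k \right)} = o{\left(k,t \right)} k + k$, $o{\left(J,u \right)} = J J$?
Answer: $-440292$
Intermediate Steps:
$o{\left(J,u \right)} = J^{2}$
$p{\left(t,k \right)} = k + k^{3}$ ($p{\left(t,k \right)} = k^{2} k + k = k^{3} + k = k + k^{3}$)
$- 10 \left(28 + 96\right) - p{\left(-49 - -72,76 \right)} = - 10 \left(28 + 96\right) - \left(76 + 76^{3}\right) = \left(-10\right) 124 - \left(76 + 438976\right) = -1240 - 439052 = -440292$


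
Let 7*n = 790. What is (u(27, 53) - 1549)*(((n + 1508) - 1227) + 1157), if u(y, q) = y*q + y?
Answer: -141128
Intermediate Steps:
n = 790/7 (n = (⅐)*790 = 790/7 ≈ 112.86)
u(y, q) = y + q*y (u(y, q) = q*y + y = y + q*y)
(u(27, 53) - 1549)*(((n + 1508) - 1227) + 1157) = (27*(1 + 53) - 1549)*(((790/7 + 1508) - 1227) + 1157) = (27*54 - 1549)*((11346/7 - 1227) + 1157) = (1458 - 1549)*(2757/7 + 1157) = -91*10856/7 = -141128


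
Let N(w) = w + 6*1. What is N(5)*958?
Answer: 10538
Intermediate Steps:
N(w) = 6 + w (N(w) = w + 6 = 6 + w)
N(5)*958 = (6 + 5)*958 = 11*958 = 10538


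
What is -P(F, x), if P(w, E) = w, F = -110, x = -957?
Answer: 110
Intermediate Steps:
-P(F, x) = -1*(-110) = 110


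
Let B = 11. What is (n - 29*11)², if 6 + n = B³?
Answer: 1012036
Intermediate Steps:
n = 1325 (n = -6 + 11³ = -6 + 1331 = 1325)
(n - 29*11)² = (1325 - 29*11)² = (1325 - 319)² = 1006² = 1012036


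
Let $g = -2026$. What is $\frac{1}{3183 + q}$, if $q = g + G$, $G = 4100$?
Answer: $\frac{1}{5257} \approx 0.00019022$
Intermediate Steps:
$q = 2074$ ($q = -2026 + 4100 = 2074$)
$\frac{1}{3183 + q} = \frac{1}{3183 + 2074} = \frac{1}{5257}$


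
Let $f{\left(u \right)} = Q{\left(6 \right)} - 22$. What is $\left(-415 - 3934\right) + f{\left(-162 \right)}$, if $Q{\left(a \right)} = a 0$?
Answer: $-4371$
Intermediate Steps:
$Q{\left(a \right)} = 0$
$f{\left(u \right)} = -22$ ($f{\left(u \right)} = 0 - 22 = -22$)
$\left(-415 - 3934\right) + f{\left(-162 \right)} = \left(-415 - 3934\right) - 22 = -4349 - 22 = -4371$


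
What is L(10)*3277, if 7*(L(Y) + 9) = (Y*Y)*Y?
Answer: 3070549/7 ≈ 4.3865e+5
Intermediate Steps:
L(Y) = -9 + Y**3/7 (L(Y) = -9 + ((Y*Y)*Y)/7 = -9 + (Y**2*Y)/7 = -9 + Y**3/7)
L(10)*3277 = (-9 + (1/7)*10**3)*3277 = (-9 + (1/7)*1000)*3277 = (-9 + 1000/7)*3277 = (937/7)*3277 = 3070549/7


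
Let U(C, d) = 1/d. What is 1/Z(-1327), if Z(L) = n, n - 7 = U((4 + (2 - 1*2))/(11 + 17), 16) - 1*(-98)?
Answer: 16/1681 ≈ 0.0095181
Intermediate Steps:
n = 1681/16 (n = 7 + (1/16 - 1*(-98)) = 7 + (1/16 + 98) = 7 + 1569/16 = 1681/16 ≈ 105.06)
Z(L) = 1681/16
1/Z(-1327) = 1/(1681/16) = 16/1681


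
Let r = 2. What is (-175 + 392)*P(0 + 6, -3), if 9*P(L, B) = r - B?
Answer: 1085/9 ≈ 120.56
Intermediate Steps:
P(L, B) = 2/9 - B/9 (P(L, B) = (2 - B)/9 = 2/9 - B/9)
(-175 + 392)*P(0 + 6, -3) = (-175 + 392)*(2/9 - ⅑*(-3)) = 217*(2/9 + ⅓) = 217*(5/9) = 1085/9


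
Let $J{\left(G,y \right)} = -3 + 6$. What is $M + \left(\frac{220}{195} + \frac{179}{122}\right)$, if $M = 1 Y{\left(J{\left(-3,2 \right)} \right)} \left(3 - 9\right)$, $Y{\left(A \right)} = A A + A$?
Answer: $- \frac{330227}{4758} \approx -69.405$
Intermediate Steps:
$J{\left(G,y \right)} = 3$
$Y{\left(A \right)} = A + A^{2}$ ($Y{\left(A \right)} = A^{2} + A = A + A^{2}$)
$M = -72$ ($M = 1 \cdot 3 \left(1 + 3\right) \left(3 - 9\right) = 1 \cdot 3 \cdot 4 \left(-6\right) = 1 \cdot 12 \left(-6\right) = 12 \left(-6\right) = -72$)
$M + \left(\frac{220}{195} + \frac{179}{122}\right) = -72 + \left(\frac{220}{195} + \frac{179}{122}\right) = -72 + \left(220 \cdot \frac{1}{195} + 179 \cdot \frac{1}{122}\right) = -72 + \left(\frac{44}{39} + \frac{179}{122}\right) = -72 + \frac{12349}{4758} = - \frac{330227}{4758}$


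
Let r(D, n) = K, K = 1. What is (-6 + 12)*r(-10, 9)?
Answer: 6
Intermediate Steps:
r(D, n) = 1
(-6 + 12)*r(-10, 9) = (-6 + 12)*1 = 6*1 = 6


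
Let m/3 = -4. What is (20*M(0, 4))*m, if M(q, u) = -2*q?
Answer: 0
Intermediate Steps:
m = -12 (m = 3*(-4) = -12)
(20*M(0, 4))*m = (20*(-2*0))*(-12) = (20*0)*(-12) = 0*(-12) = 0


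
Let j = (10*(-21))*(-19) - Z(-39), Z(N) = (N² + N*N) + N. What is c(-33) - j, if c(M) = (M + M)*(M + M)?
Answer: 3369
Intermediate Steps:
Z(N) = N + 2*N² (Z(N) = (N² + N²) + N = 2*N² + N = N + 2*N²)
c(M) = 4*M² (c(M) = (2*M)*(2*M) = 4*M²)
j = 987 (j = (10*(-21))*(-19) - (-39)*(1 + 2*(-39)) = -210*(-19) - (-39)*(1 - 78) = 3990 - (-39)*(-77) = 3990 - 1*3003 = 3990 - 3003 = 987)
c(-33) - j = 4*(-33)² - 1*987 = 4*1089 - 987 = 4356 - 987 = 3369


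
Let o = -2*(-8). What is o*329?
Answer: 5264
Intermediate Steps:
o = 16
o*329 = 16*329 = 5264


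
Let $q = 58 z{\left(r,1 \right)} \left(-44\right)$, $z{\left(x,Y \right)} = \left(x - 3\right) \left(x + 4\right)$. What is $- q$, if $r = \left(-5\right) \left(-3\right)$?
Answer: $581856$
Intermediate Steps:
$r = 15$
$z{\left(x,Y \right)} = \left(-3 + x\right) \left(4 + x\right)$
$q = -581856$ ($q = 58 \left(-12 + 15 + 15^{2}\right) \left(-44\right) = 58 \left(-12 + 15 + 225\right) \left(-44\right) = 58 \cdot 228 \left(-44\right) = 13224 \left(-44\right) = -581856$)
$- q = \left(-1\right) \left(-581856\right) = 581856$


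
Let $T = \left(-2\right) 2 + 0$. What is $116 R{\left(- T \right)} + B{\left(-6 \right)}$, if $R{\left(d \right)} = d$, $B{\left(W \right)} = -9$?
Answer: $455$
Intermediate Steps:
$T = -4$ ($T = -4 + 0 = -4$)
$116 R{\left(- T \right)} + B{\left(-6 \right)} = 116 \left(\left(-1\right) \left(-4\right)\right) - 9 = 116 \cdot 4 - 9 = 464 - 9 = 455$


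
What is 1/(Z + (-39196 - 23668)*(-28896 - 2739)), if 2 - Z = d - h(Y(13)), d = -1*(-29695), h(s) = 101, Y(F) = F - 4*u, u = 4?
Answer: 1/1988673048 ≈ 5.0285e-10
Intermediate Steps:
Y(F) = -16 + F (Y(F) = F - 4*4 = F - 16 = -16 + F)
d = 29695
Z = -29592 (Z = 2 - (29695 - 1*101) = 2 - (29695 - 101) = 2 - 1*29594 = 2 - 29594 = -29592)
1/(Z + (-39196 - 23668)*(-28896 - 2739)) = 1/(-29592 + (-39196 - 23668)*(-28896 - 2739)) = 1/(-29592 - 62864*(-31635)) = 1/(-29592 + 1988702640) = 1/1988673048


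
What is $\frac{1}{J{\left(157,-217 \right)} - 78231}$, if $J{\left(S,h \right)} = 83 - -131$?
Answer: $- \frac{1}{78017} \approx -1.2818 \cdot 10^{-5}$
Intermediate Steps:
$J{\left(S,h \right)} = 214$ ($J{\left(S,h \right)} = 83 + 131 = 214$)
$\frac{1}{J{\left(157,-217 \right)} - 78231} = \frac{1}{214 - 78231} = \frac{1}{-78017} = - \frac{1}{78017}$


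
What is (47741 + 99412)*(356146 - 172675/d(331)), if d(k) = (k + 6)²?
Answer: 5951893329430047/113569 ≈ 5.2408e+10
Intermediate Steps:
d(k) = (6 + k)²
(47741 + 99412)*(356146 - 172675/d(331)) = (47741 + 99412)*(356146 - 172675/(6 + 331)²) = 147153*(356146 - 172675/(337²)) = 147153*(356146 - 172675/113569) = 147153*(40446972399/113569) = 5951893329430047/113569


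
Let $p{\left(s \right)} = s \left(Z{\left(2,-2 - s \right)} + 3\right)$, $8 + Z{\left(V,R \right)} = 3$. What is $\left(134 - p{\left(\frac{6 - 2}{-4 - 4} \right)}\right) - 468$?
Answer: $-335$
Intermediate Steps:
$Z{\left(V,R \right)} = -5$ ($Z{\left(V,R \right)} = -8 + 3 = -5$)
$p{\left(s \right)} = - 2 s$ ($p{\left(s \right)} = s \left(-5 + 3\right) = s \left(-2\right) = - 2 s$)
$\left(134 - p{\left(\frac{6 - 2}{-4 - 4} \right)}\right) - 468 = \left(134 - - 2 \frac{6 - 2}{-4 - 4}\right) - 468 = \left(134 - - 2 \frac{4}{-8}\right) - 468 = \left(134 - - 2 \cdot 4 \left(- \frac{1}{8}\right)\right) - 468 = \left(134 - \left(-2\right) \left(- \frac{1}{2}\right)\right) - 468 = \left(134 - 1\right) - 468 = 133 - 468 = -335$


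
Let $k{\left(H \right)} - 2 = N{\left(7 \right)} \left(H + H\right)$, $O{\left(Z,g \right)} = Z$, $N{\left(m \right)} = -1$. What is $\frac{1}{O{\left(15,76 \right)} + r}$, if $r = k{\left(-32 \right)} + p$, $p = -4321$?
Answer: $- \frac{1}{4240} \approx -0.00023585$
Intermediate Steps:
$k{\left(H \right)} = 2 - 2 H$ ($k{\left(H \right)} = 2 - \left(H + H\right) = 2 - 2 H$)
$r = -4255$ ($r = \left(2 - -64\right) - 4321 = \left(2 + 64\right) - 4321 = 66 - 4321 = -4255$)
$\frac{1}{O{\left(15,76 \right)} + r} = \frac{1}{15 - 4255} = \frac{1}{-4240} = - \frac{1}{4240}$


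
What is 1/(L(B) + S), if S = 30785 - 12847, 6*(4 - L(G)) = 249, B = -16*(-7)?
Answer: 2/35801 ≈ 5.5864e-5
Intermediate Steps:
B = 112
L(G) = -75/2 (L(G) = 4 - ⅙*249 = 4 - 83/2 = -75/2)
S = 17938
1/(L(B) + S) = 1/(-75/2 + 17938) = 1/(35801/2) = 2/35801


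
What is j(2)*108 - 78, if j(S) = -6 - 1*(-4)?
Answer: -294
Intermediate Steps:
j(S) = -2 (j(S) = -6 + 4 = -2)
j(2)*108 - 78 = -2*108 - 78 = -216 - 78 = -294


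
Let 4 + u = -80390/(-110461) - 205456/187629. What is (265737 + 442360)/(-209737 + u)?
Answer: -1128907443514461/334387224764995 ≈ -3.3760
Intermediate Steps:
u = -6962625214/1594283613 (u = -4 + (-80390/(-110461) - 205456/187629) = -4 + (-80390*(-1/110461) - 205456*1/187629) = -4 + (80390/110461 - 205456/187629) = -4 - 585490762/1594283613 = -6962625214/1594283613 ≈ -4.3672)
(265737 + 442360)/(-209737 + u) = (265737 + 442360)/(-209737 - 6962625214/1594283613) = 708097/(-334387224764995/1594283613) = 708097*(-1594283613/334387224764995) = -1128907443514461/334387224764995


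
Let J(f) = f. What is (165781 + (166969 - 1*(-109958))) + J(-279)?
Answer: 442429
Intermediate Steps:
(165781 + (166969 - 1*(-109958))) + J(-279) = (165781 + (166969 - 1*(-109958))) - 279 = (165781 + (166969 + 109958)) - 279 = (165781 + 276927) - 279 = 442708 - 279 = 442429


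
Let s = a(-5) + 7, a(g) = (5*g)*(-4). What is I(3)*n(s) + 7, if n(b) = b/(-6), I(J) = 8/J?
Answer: -365/9 ≈ -40.556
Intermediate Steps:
a(g) = -20*g
s = 107 (s = -20*(-5) + 7 = 100 + 7 = 107)
n(b) = -b/6 (n(b) = b*(-1/6) = -b/6)
I(3)*n(s) + 7 = (8/3)*(-1/6*107) + 7 = (8*(1/3))*(-107/6) + 7 = (8/3)*(-107/6) + 7 = -428/9 + 7 = -365/9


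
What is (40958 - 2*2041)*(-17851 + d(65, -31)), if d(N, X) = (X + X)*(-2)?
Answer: -653700852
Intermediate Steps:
d(N, X) = -4*X (d(N, X) = (2*X)*(-2) = -4*X)
(40958 - 2*2041)*(-17851 + d(65, -31)) = (40958 - 2*2041)*(-17851 - 4*(-31)) = (40958 - 4082)*(-17851 + 124) = 36876*(-17727) = -653700852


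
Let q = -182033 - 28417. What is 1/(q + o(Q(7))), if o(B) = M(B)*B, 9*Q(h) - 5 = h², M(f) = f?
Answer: -1/210414 ≈ -4.7525e-6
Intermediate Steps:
q = -210450
Q(h) = 5/9 + h²/9
o(B) = B² (o(B) = B*B = B²)
1/(q + o(Q(7))) = 1/(-210450 + (5/9 + (⅑)*7²)²) = 1/(-210450 + (5/9 + (⅑)*49)²) = 1/(-210450 + (5/9 + 49/9)²) = 1/(-210450 + 6²) = 1/(-210450 + 36) = 1/(-210414) = -1/210414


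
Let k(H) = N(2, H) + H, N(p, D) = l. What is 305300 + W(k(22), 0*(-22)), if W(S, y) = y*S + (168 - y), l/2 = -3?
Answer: 305468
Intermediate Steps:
l = -6 (l = 2*(-3) = -6)
N(p, D) = -6
k(H) = -6 + H
W(S, y) = 168 - y + S*y (W(S, y) = S*y + (168 - y) = 168 - y + S*y)
305300 + W(k(22), 0*(-22)) = 305300 + (168 - 0*(-22) + (-6 + 22)*(0*(-22))) = 305300 + (168 - 1*0 + 16*0) = 305300 + (168 + 0 + 0) = 305300 + 168 = 305468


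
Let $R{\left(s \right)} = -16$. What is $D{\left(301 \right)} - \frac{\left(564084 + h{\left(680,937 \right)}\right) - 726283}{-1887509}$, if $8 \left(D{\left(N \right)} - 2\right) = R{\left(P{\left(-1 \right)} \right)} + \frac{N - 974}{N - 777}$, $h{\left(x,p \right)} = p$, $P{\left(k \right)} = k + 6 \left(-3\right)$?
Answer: $\frac{656207861}{7187634272} \approx 0.091297$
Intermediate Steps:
$P{\left(k \right)} = -18 + k$ ($P{\left(k \right)} = k - 18 = -18 + k$)
$D{\left(N \right)} = \frac{-974 + N}{8 \left(-777 + N\right)}$ ($D{\left(N \right)} = 2 + \frac{-16 + \frac{N - 974}{N - 777}}{8} = 2 + \frac{-16 + \frac{-974 + N}{-777 + N}}{8} = 2 + \left(-2 + \frac{-974 + N}{8 \left(-777 + N\right)}\right) = \frac{-974 + N}{8 \left(-777 + N\right)}$)
$D{\left(301 \right)} - \frac{\left(564084 + h{\left(680,937 \right)}\right) - 726283}{-1887509} = \frac{-974 + 301}{8 \left(-777 + 301\right)} - \frac{\left(564084 + 937\right) - 726283}{-1887509} = \frac{1}{8} \frac{1}{-476} \left(-673\right) - \left(565021 - 726283\right) \left(- \frac{1}{1887509}\right) = \frac{1}{8} \left(- \frac{1}{476}\right) \left(-673\right) - \left(-161262\right) \left(- \frac{1}{1887509}\right) = \frac{673}{3808} - \frac{161262}{1887509} = \frac{656207861}{7187634272}$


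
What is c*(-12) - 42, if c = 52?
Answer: -666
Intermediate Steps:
c*(-12) - 42 = 52*(-12) - 42 = -624 - 42 = -666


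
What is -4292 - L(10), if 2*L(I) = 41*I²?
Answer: -6342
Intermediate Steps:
L(I) = 41*I²/2 (L(I) = (41*I²)/2 = 41*I²/2)
-4292 - L(10) = -4292 - 41*10²/2 = -4292 - 41*100/2 = -4292 - 1*2050 = -4292 - 2050 = -6342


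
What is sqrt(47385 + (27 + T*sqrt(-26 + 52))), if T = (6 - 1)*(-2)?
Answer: sqrt(47412 - 10*sqrt(26)) ≈ 217.63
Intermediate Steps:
T = -10 (T = 5*(-2) = -10)
sqrt(47385 + (27 + T*sqrt(-26 + 52))) = sqrt(47385 + (27 - 10*sqrt(-26 + 52))) = sqrt(47385 + (27 - 10*sqrt(26))) = sqrt(47412 - 10*sqrt(26))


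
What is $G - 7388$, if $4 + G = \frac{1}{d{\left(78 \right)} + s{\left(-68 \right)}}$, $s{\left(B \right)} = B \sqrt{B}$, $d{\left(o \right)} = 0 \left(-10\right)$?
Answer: $-7392 + \frac{i \sqrt{17}}{2312} \approx -7392.0 + 0.0017834 i$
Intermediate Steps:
$d{\left(o \right)} = 0$
$s{\left(B \right)} = B^{\frac{3}{2}}$
$G = -4 + \frac{i \sqrt{17}}{2312}$ ($G = -4 + \frac{1}{0 + \left(-68\right)^{\frac{3}{2}}} = -4 + \frac{1}{0 - 136 i \sqrt{17}} = -4 + \frac{1}{\left(-136\right) i \sqrt{17}} = -4 + \frac{i \sqrt{17}}{2312} \approx -4.0 + 0.0017834 i$)
$G - 7388 = \left(-4 + \frac{i \sqrt{17}}{2312}\right) - 7388 = -7392 + \frac{i \sqrt{17}}{2312}$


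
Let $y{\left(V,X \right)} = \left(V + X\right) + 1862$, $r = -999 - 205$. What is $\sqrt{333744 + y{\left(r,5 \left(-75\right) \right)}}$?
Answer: $\sqrt{334027} \approx 577.95$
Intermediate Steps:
$r = -1204$
$y{\left(V,X \right)} = 1862 + V + X$
$\sqrt{333744 + y{\left(r,5 \left(-75\right) \right)}} = \sqrt{333744 + \left(1862 - 1204 + 5 \left(-75\right)\right)} = \sqrt{333744 - -283} = \sqrt{333744 + 283} = \sqrt{334027}$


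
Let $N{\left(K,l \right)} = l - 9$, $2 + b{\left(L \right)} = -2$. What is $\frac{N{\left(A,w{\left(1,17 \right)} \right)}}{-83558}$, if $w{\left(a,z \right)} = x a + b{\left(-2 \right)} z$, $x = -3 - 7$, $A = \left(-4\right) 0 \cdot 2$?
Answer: $\frac{87}{83558} \approx 0.0010412$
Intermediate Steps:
$A = 0$ ($A = 0 \cdot 2 = 0$)
$b{\left(L \right)} = -4$ ($b{\left(L \right)} = -2 - 2 = -4$)
$x = -10$
$w{\left(a,z \right)} = - 10 a - 4 z$
$N{\left(K,l \right)} = -9 + l$
$\frac{N{\left(A,w{\left(1,17 \right)} \right)}}{-83558} = \frac{-9 - 78}{-83558} = \left(-9 - 78\right) \left(- \frac{1}{83558}\right) = \left(-87\right) \left(- \frac{1}{83558}\right) = \frac{87}{83558}$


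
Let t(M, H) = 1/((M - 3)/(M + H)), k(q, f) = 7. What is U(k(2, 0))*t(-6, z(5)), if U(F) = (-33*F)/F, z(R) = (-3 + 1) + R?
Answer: -11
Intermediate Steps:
z(R) = -2 + R
U(F) = -33
t(M, H) = (H + M)/(-3 + M) (t(M, H) = 1/((-3 + M)/(H + M)) = (H + M)/(-3 + M))
U(k(2, 0))*t(-6, z(5)) = -33*((-2 + 5) - 6)/(-3 - 6) = -33*(3 - 6)/(-9) = -(-11)*(-3)/3 = -33*1/3 = -11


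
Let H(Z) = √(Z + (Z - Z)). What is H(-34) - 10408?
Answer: -10408 + I*√34 ≈ -10408.0 + 5.831*I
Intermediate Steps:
H(Z) = √Z (H(Z) = √(Z + 0) = √Z)
H(-34) - 10408 = √(-34) - 10408 = I*√34 - 10408 = -10408 + I*√34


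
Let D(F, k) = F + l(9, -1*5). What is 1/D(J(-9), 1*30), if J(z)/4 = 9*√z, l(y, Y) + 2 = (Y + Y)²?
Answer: 49/10634 - 27*I/5317 ≈ 0.0046079 - 0.005078*I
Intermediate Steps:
l(y, Y) = -2 + 4*Y² (l(y, Y) = -2 + (Y + Y)² = -2 + (2*Y)² = -2 + 4*Y²)
J(z) = 36*√z (J(z) = 4*(9*√z) = 36*√z)
D(F, k) = 98 + F (D(F, k) = F + (-2 + 4*(-1*5)²) = F + (-2 + 4*(-5)²) = F + (-2 + 4*25) = F + (-2 + 100) = F + 98 = 98 + F)
1/D(J(-9), 1*30) = 1/(98 + 36*√(-9)) = 1/(98 + 36*(3*I)) = 1/(98 + 108*I) = (98 - 108*I)/21268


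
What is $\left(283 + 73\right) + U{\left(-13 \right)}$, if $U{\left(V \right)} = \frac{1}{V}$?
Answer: $\frac{4627}{13} \approx 355.92$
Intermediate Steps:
$\left(283 + 73\right) + U{\left(-13 \right)} = \left(283 + 73\right) + \frac{1}{-13} = 356 - \frac{1}{13} = \frac{4627}{13}$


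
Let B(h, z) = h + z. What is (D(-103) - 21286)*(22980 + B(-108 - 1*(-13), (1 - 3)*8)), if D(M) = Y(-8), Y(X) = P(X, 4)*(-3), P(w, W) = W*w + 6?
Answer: -485005752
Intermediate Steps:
P(w, W) = 6 + W*w
Y(X) = -18 - 12*X (Y(X) = (6 + 4*X)*(-3) = -18 - 12*X)
D(M) = 78 (D(M) = -18 - 12*(-8) = -18 + 96 = 78)
(D(-103) - 21286)*(22980 + B(-108 - 1*(-13), (1 - 3)*8)) = (78 - 21286)*(22980 + ((-108 - 1*(-13)) + (1 - 3)*8)) = -21208*(22980 + ((-108 + 13) - 2*8)) = -21208*(22980 + (-95 - 16)) = -21208*(22980 - 111) = -21208*22869 = -485005752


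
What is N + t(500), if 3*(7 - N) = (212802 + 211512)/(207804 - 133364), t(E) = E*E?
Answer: 9305189821/37220 ≈ 2.5001e+5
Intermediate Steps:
t(E) = E²
N = 189821/37220 (N = 7 - (212802 + 211512)/(3*(207804 - 133364)) = 7 - 141438/74440 = 7 - ⅓*212157/37220 = 7 - 70719/37220 = 189821/37220 ≈ 5.1000)
N + t(500) = 189821/37220 + 500² = 189821/37220 + 250000 = 9305189821/37220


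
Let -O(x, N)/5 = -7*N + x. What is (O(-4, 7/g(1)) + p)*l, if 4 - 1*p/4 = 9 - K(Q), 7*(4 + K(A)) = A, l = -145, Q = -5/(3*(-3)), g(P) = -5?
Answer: 590875/63 ≈ 9379.0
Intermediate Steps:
Q = 5/9 (Q = -5/(-9) = -5*(-⅑) = 5/9 ≈ 0.55556)
O(x, N) = -5*x + 35*N (O(x, N) = -5*(-7*N + x) = -5*(x - 7*N) = -5*x + 35*N)
K(A) = -4 + A/7
p = -2248/63 (p = 16 - 4*(9 - (-4 + (⅐)*(5/9))) = 16 - 4*(9 - (-4 + 5/63)) = 16 - 4*(9 - 1*(-247/63)) = 16 - 4*(9 + 247/63) = 16 - 4*814/63 = 16 - 3256/63 = -2248/63 ≈ -35.683)
(O(-4, 7/g(1)) + p)*l = ((-5*(-4) + 35*(7/(-5))) - 2248/63)*(-145) = ((20 + 35*(7*(-⅕))) - 2248/63)*(-145) = ((20 + 35*(-7/5)) - 2248/63)*(-145) = ((20 - 49) - 2248/63)*(-145) = (-29 - 2248/63)*(-145) = -4075/63*(-145) = 590875/63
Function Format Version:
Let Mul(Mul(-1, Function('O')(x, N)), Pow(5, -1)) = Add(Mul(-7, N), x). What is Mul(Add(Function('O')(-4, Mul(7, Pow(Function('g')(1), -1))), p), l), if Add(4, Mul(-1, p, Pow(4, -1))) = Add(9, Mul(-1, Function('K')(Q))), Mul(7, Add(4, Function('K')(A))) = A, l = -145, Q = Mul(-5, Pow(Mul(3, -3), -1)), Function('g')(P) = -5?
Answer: Rational(590875, 63) ≈ 9379.0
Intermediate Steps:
Q = Rational(5, 9) (Q = Mul(-5, Pow(-9, -1)) = Mul(-5, Rational(-1, 9)) = Rational(5, 9) ≈ 0.55556)
Function('O')(x, N) = Add(Mul(-5, x), Mul(35, N)) (Function('O')(x, N) = Mul(-5, Add(Mul(-7, N), x)) = Mul(-5, Add(x, Mul(-7, N))) = Add(Mul(-5, x), Mul(35, N)))
Function('K')(A) = Add(-4, Mul(Rational(1, 7), A))
p = Rational(-2248, 63) (p = Add(16, Mul(-4, Add(9, Mul(-1, Add(-4, Mul(Rational(1, 7), Rational(5, 9))))))) = Add(16, Mul(-4, Add(9, Mul(-1, Add(-4, Rational(5, 63)))))) = Add(16, Mul(-4, Add(9, Mul(-1, Rational(-247, 63))))) = Add(16, Mul(-4, Add(9, Rational(247, 63)))) = Add(16, Mul(-4, Rational(814, 63))) = Add(16, Rational(-3256, 63)) = Rational(-2248, 63) ≈ -35.683)
Mul(Add(Function('O')(-4, Mul(7, Pow(Function('g')(1), -1))), p), l) = Mul(Add(Add(Mul(-5, -4), Mul(35, Mul(7, Pow(-5, -1)))), Rational(-2248, 63)), -145) = Mul(Add(Add(20, Mul(35, Mul(7, Rational(-1, 5)))), Rational(-2248, 63)), -145) = Mul(Add(Add(20, Mul(35, Rational(-7, 5))), Rational(-2248, 63)), -145) = Mul(Add(Add(20, -49), Rational(-2248, 63)), -145) = Mul(Add(-29, Rational(-2248, 63)), -145) = Mul(Rational(-4075, 63), -145) = Rational(590875, 63)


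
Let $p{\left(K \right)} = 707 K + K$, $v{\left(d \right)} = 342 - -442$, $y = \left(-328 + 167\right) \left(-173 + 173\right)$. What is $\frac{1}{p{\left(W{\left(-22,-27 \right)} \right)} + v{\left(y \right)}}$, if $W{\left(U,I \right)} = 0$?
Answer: $\frac{1}{784} \approx 0.0012755$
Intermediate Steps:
$y = 0$ ($y = \left(-161\right) 0 = 0$)
$v{\left(d \right)} = 784$ ($v{\left(d \right)} = 342 + 442 = 784$)
$p{\left(K \right)} = 708 K$
$\frac{1}{p{\left(W{\left(-22,-27 \right)} \right)} + v{\left(y \right)}} = \frac{1}{708 \cdot 0 + 784} = \frac{1}{0 + 784} = \frac{1}{784}$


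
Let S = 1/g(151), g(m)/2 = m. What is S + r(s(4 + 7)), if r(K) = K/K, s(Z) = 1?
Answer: 303/302 ≈ 1.0033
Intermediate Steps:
g(m) = 2*m
r(K) = 1
S = 1/302 (S = 1/(2*151) = 1/302 ≈ 0.0033113)
S + r(s(4 + 7)) = 1/302 + 1 = 303/302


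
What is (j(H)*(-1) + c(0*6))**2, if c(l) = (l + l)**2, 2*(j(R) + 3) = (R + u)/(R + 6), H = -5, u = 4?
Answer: 49/4 ≈ 12.250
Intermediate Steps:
j(R) = -3 + (4 + R)/(2*(6 + R)) (j(R) = -3 + ((R + 4)/(R + 6))/2 = -3 + ((4 + R)/(6 + R))/2 = -3 + (4 + R)/(2*(6 + R)))
c(l) = 4*l**2 (c(l) = (2*l)**2 = 4*l**2)
(j(H)*(-1) + c(0*6))**2 = (((-32 - 5*(-5))/(2*(6 - 5)))*(-1) + 4*(0*6)**2)**2 = (((1/2)*(-32 + 25)/1)*(-1) + 4*0**2)**2 = (((1/2)*1*(-7))*(-1) + 4*0)**2 = (-7/2*(-1) + 0)**2 = (7/2 + 0)**2 = (7/2)**2 = 49/4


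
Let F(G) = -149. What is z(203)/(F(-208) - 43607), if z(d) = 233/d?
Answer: -233/8882468 ≈ -2.6231e-5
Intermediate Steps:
z(203)/(F(-208) - 43607) = (233/203)/(-149 - 43607) = (233*(1/203))/(-43756) = (233/203)*(-1/43756) = -233/8882468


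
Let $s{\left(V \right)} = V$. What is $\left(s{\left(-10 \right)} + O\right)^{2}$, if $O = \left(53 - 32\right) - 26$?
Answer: $225$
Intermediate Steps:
$O = -5$ ($O = 21 - 26 = -5$)
$\left(s{\left(-10 \right)} + O\right)^{2} = \left(-10 - 5\right)^{2} = \left(-15\right)^{2} = 225$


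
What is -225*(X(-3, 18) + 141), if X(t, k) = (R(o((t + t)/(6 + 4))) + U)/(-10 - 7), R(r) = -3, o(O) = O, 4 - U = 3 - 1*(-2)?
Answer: -540225/17 ≈ -31778.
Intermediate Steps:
U = -1 (U = 4 - (3 - 1*(-2)) = 4 - (3 + 2) = 4 - 1*5 = 4 - 5 = -1)
X(t, k) = 4/17 (X(t, k) = (-3 - 1)/(-10 - 7) = -4/(-17) = -4*(-1/17) = 4/17)
-225*(X(-3, 18) + 141) = -225*(4/17 + 141) = -225*2401/17 = -540225/17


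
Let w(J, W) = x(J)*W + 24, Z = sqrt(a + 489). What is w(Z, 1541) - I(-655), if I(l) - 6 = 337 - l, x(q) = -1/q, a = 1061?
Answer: -974 - 1541*sqrt(62)/310 ≈ -1013.1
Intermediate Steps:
Z = 5*sqrt(62) (Z = sqrt(1061 + 489) = sqrt(1550) = 5*sqrt(62) ≈ 39.370)
w(J, W) = 24 - W/J (w(J, W) = (-1/J)*W + 24 = -W/J + 24 = 24 - W/J)
I(l) = 343 - l (I(l) = 6 + (337 - l) = 343 - l)
w(Z, 1541) - I(-655) = (24 - 1*1541/5*sqrt(62)) - (343 - 1*(-655)) = (24 - 1*1541*sqrt(62)/310) - (343 + 655) = (24 - 1541*sqrt(62)/310) - 1*998 = (24 - 1541*sqrt(62)/310) - 998 = -974 - 1541*sqrt(62)/310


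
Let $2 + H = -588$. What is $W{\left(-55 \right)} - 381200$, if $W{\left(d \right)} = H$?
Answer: $-381790$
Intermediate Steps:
$H = -590$ ($H = -2 - 588 = -590$)
$W{\left(d \right)} = -590$
$W{\left(-55 \right)} - 381200 = -590 - 381200 = -381790$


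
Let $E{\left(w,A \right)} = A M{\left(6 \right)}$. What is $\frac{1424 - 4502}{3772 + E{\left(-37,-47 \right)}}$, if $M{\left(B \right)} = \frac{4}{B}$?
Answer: $- \frac{4617}{5611} \approx -0.82285$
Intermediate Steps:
$E{\left(w,A \right)} = \frac{2 A}{3}$ ($E{\left(w,A \right)} = A \frac{4}{6} = A 4 \cdot \frac{1}{6} = A \frac{2}{3} = \frac{2 A}{3}$)
$\frac{1424 - 4502}{3772 + E{\left(-37,-47 \right)}} = \frac{1424 - 4502}{3772 + \frac{2}{3} \left(-47\right)} = - \frac{3078}{3772 - \frac{94}{3}} = - \frac{3078}{\frac{11222}{3}} = \left(-3078\right) \frac{3}{11222} = - \frac{4617}{5611}$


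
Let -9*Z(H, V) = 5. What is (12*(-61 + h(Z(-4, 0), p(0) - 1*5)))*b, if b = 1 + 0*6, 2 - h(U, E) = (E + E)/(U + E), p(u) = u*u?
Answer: -3648/5 ≈ -729.60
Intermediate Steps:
Z(H, V) = -5/9 (Z(H, V) = -⅑*5 = -5/9)
p(u) = u²
h(U, E) = 2 - 2*E/(E + U) (h(U, E) = 2 - (E + E)/(U + E) = 2 - 2*E/(E + U))
b = 1 (b = 1 + 0 = 1)
(12*(-61 + h(Z(-4, 0), p(0) - 1*5)))*b = (12*(-61 + 2*(-5/9)/((0² - 1*5) - 5/9)))*1 = (12*(-61 + 2*(-5/9)/((0 - 5) - 5/9)))*1 = (12*(-61 + 2*(-5/9)/(-5 - 5/9)))*1 = (12*(-61 + 2*(-5/9)/(-50/9)))*1 = (12*(-61 + 2*(-5/9)*(-9/50)))*1 = (12*(-61 + ⅕))*1 = (12*(-304/5))*1 = -3648/5*1 = -3648/5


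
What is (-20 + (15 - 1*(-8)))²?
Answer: 9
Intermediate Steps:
(-20 + (15 - 1*(-8)))² = (-20 + (15 + 8))² = (-20 + 23)² = 3² = 9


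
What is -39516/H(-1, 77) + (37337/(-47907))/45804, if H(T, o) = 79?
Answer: -86711235271271/173352246012 ≈ -500.20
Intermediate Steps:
-39516/H(-1, 77) + (37337/(-47907))/45804 = -39516/79 + (37337/(-47907))/45804 = -39516*1/79 + (37337*(-1/47907))*(1/45804) = -39516/79 - 37337/47907*1/45804 = -39516/79 - 37337/2194332228 = -86711235271271/173352246012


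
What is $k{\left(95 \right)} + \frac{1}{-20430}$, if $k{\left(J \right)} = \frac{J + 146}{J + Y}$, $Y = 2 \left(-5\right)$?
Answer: $\frac{984709}{347310} \approx 2.8352$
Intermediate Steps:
$Y = -10$
$k{\left(J \right)} = \frac{146 + J}{-10 + J}$ ($k{\left(J \right)} = \frac{J + 146}{J - 10} = \frac{146 + J}{-10 + J}$)
$k{\left(95 \right)} + \frac{1}{-20430} = \frac{146 + 95}{-10 + 95} + \frac{1}{-20430} = \frac{1}{85} \cdot 241 - \frac{1}{20430} = \frac{241}{85} - \frac{1}{20430} = \frac{984709}{347310}$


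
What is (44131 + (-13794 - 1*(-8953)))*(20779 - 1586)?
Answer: 754092970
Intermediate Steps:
(44131 + (-13794 - 1*(-8953)))*(20779 - 1586) = (44131 + (-13794 + 8953))*19193 = (44131 - 4841)*19193 = 39290*19193 = 754092970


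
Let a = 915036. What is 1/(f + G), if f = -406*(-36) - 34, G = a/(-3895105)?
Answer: 3895105/56797506074 ≈ 6.8579e-5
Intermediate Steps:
G = -915036/3895105 (G = 915036/(-3895105) = 915036*(-1/3895105) = -915036/3895105 ≈ -0.23492)
f = 14582 (f = 14616 - 34 = 14582)
1/(f + G) = 1/(14582 - 915036/3895105) = 1/(56797506074/3895105) = 3895105/56797506074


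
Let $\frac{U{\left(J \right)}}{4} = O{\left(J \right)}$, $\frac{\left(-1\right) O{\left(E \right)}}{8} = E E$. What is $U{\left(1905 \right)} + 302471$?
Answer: $-115826329$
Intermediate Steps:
$O{\left(E \right)} = - 8 E^{2}$ ($O{\left(E \right)} = - 8 E E = - 8 E^{2}$)
$U{\left(J \right)} = - 32 J^{2}$ ($U{\left(J \right)} = 4 \left(- 8 J^{2}\right) = - 32 J^{2}$)
$U{\left(1905 \right)} + 302471 = - 32 \cdot 1905^{2} + 302471 = \left(-32\right) 3629025 + 302471 = -116128800 + 302471 = -115826329$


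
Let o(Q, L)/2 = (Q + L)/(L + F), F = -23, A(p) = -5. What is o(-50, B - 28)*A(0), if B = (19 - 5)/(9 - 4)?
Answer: -3760/241 ≈ -15.602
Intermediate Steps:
B = 14/5 ≈ 2.8000
o(Q, L) = 2*(L + Q)/(-23 + L) (o(Q, L) = 2*((Q + L)/(L - 23)) = 2*((L + Q)/(-23 + L)) = 2*(L + Q)/(-23 + L))
o(-50, B - 28)*A(0) = (2*((14/5 - 28) - 50)/(-23 + (14/5 - 28)))*(-5) = (2*(-126/5 - 50)/(-23 - 126/5))*(-5) = (2*(-376/5)/(-241/5))*(-5) = (2*(-5/241)*(-376/5))*(-5) = (752/241)*(-5) = -3760/241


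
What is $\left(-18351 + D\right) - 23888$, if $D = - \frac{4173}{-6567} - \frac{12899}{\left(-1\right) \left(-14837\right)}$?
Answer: $- \frac{1371853991771}{32478193} \approx -42239.0$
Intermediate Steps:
$D = - \frac{7597644}{32478193}$ ($D = \left(-4173\right) \left(- \frac{1}{6567}\right) - \frac{12899}{14837} = \frac{1391}{2189} - \frac{12899}{14837} = - \frac{7597644}{32478193} \approx -0.23393$)
$\left(-18351 + D\right) - 23888 = \left(-18351 - \frac{7597644}{32478193}\right) - 23888 = - \frac{596014917387}{32478193} - 23888 = - \frac{1371853991771}{32478193}$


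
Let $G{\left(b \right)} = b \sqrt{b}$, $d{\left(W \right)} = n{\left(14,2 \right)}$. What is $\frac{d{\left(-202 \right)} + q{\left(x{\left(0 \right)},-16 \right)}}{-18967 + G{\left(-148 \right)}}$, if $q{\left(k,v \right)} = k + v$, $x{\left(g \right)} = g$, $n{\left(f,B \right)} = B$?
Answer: $\frac{265538}{362988881} - \frac{4144 i \sqrt{37}}{362988881} \approx 0.00073153 - 6.9443 \cdot 10^{-5} i$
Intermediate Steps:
$d{\left(W \right)} = 2$
$G{\left(b \right)} = b^{\frac{3}{2}}$
$\frac{d{\left(-202 \right)} + q{\left(x{\left(0 \right)},-16 \right)}}{-18967 + G{\left(-148 \right)}} = \frac{2 + \left(0 - 16\right)}{-18967 + \left(-148\right)^{\frac{3}{2}}} = \frac{2 - 16}{-18967 - 296 i \sqrt{37}} = - \frac{14}{-18967 - 296 i \sqrt{37}}$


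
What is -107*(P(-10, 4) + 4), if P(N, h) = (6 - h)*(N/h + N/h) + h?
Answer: 214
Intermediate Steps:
P(N, h) = h + 2*N*(6 - h)/h (P(N, h) = (6 - h)*(2*N/h) + h = 2*N*(6 - h)/h + h = h + 2*N*(6 - h)/h)
-107*(P(-10, 4) + 4) = -107*((4 - 2*(-10) + 12*(-10)/4) + 4) = -107*((4 + 20 + 12*(-10)*(¼)) + 4) = -107*((4 + 20 - 30) + 4) = -107*(-6 + 4) = -107*(-2) = 214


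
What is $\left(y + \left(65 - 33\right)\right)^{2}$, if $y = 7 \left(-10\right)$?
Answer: $1444$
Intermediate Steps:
$y = -70$
$\left(y + \left(65 - 33\right)\right)^{2} = \left(-70 + \left(65 - 33\right)\right)^{2} = \left(-70 + 32\right)^{2} = \left(-38\right)^{2} = 1444$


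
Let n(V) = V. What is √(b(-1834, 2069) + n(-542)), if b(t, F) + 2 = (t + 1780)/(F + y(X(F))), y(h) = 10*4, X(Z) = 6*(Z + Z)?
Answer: 5*I*√10754494/703 ≈ 23.324*I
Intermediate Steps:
X(Z) = 12*Z (X(Z) = 6*(2*Z) = 12*Z)
y(h) = 40
b(t, F) = -2 + (1780 + t)/(40 + F) (b(t, F) = -2 + (t + 1780)/(F + 40) = -2 + (1780 + t)/(40 + F))
√(b(-1834, 2069) + n(-542)) = √((1700 - 1834 - 2*2069)/(40 + 2069) - 542) = √((1700 - 1834 - 4138)/2109 - 542) = √((1/2109)*(-4272) - 542) = √(-1424/703 - 542) = √(-382450/703) = 5*I*√10754494/703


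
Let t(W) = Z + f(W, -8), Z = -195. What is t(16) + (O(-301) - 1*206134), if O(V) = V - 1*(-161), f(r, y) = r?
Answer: -206453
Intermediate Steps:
O(V) = 161 + V (O(V) = V + 161 = 161 + V)
t(W) = -195 + W
t(16) + (O(-301) - 1*206134) = (-195 + 16) + ((161 - 301) - 1*206134) = -179 + (-140 - 206134) = -179 - 206274 = -206453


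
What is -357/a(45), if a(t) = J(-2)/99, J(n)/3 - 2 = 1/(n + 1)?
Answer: -11781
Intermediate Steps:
J(n) = 6 + 3/(1 + n) (J(n) = 6 + 3/(n + 1) = 6 + 3/(1 + n))
a(t) = 1/33 (a(t) = (3*(3 + 2*(-2))/(1 - 2))/99 = (3*(3 - 4)/(-1))*(1/99) = (3*(-1)*(-1))*(1/99) = 3*(1/99) = 1/33)
-357/a(45) = -357/1/33 = -357*33 = -11781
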